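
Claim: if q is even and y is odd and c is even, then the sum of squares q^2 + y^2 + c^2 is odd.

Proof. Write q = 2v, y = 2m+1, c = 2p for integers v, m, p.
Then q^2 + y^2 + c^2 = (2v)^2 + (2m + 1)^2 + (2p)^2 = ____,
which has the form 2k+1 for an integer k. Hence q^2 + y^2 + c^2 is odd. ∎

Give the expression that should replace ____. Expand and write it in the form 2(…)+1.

2(2m^2 + 2m + 2p^2 + 2v^2) + 1

Expanding: (2v)^2 + (2m + 1)^2 + (2p)^2 = 4m^2 + 4m + 4p^2 + 4v^2 + 1.
Every term except the constant is even, so this is 2(2m^2 + 2m + 2p^2 + 2v^2) + 1,
and 2m^2 + 2m + 2p^2 + 2v^2 ∈ ℤ gives the required form.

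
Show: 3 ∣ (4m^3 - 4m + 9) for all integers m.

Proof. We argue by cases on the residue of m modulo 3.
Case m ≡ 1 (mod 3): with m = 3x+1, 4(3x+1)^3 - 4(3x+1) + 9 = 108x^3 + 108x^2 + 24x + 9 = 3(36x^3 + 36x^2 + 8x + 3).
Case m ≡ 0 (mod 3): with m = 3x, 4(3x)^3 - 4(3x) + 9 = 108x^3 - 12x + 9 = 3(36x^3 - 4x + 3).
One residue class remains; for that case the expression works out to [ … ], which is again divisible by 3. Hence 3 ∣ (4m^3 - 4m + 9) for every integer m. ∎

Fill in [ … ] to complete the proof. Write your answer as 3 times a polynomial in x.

The residues treated are {1, 0}, so the missing case is m ≡ 2 (mod 3); write m = 3x+2.
Then 4(3x+2)^3 - 4(3x+2) + 9 = 108x^3 + 216x^2 + 132x + 33 = 3(36x^3 + 72x^2 + 44x + 11).

3(36x^3 + 72x^2 + 44x + 11)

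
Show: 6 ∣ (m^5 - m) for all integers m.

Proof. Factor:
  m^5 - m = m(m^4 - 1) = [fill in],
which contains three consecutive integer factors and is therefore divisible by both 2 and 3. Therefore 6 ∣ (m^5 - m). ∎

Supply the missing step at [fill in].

(m - 1)m(m + 1)(m^2 + 1)

m^4 - 1 = (m^2 - 1)(m^2 + 1), and m^2 - 1 = (m-1)(m+1).
So m(m^4 - 1) = (m - 1)m(m + 1)(m^2 + 1).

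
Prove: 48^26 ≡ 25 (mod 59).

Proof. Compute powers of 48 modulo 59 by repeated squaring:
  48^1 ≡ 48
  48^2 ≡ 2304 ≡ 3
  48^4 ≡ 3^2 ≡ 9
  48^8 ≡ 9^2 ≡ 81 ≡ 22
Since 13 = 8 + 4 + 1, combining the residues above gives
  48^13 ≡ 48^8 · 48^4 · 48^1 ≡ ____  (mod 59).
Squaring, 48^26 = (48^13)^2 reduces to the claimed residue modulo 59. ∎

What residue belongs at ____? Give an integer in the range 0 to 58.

Multiply the listed residues: 22 · 9 · 48 = 198 → 9504.
Reducing modulo 59: 9504 = 161·59 + 5, so 48^13 ≡ 5.

5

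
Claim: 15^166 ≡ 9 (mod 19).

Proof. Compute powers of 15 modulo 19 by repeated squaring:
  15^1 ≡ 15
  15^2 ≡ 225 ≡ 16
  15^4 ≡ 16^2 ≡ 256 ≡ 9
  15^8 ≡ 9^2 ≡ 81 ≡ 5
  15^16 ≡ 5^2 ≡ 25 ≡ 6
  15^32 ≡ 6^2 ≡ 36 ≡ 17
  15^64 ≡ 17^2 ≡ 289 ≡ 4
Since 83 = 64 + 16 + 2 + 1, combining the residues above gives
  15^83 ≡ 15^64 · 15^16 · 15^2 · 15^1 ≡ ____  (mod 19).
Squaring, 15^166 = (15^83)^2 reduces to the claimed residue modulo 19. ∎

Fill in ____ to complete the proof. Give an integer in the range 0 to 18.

Multiply the listed residues: 4 · 6 · 16 · 15 = 24 → 384 → 5760.
Reducing modulo 19: 5760 = 303·19 + 3, so 15^83 ≡ 3.

3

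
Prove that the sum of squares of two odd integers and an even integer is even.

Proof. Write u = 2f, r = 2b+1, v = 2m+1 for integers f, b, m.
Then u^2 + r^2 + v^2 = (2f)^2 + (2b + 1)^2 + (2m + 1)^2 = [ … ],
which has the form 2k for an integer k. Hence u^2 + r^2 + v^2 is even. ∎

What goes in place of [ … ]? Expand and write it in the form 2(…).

(2f)^2 + (2b + 1)^2 + (2m + 1)^2 = 4b^2 + 4b + 4f^2 + 4m^2 + 4m + 2
= 2(2b^2 + 2b + 2f^2 + 2m^2 + 2m + 1).
Since 2b^2 + 2b + 2f^2 + 2m^2 + 2m + 1 is an integer, the sum of squares is of the form 2k for an integer k.

2(2b^2 + 2b + 2f^2 + 2m^2 + 2m + 1)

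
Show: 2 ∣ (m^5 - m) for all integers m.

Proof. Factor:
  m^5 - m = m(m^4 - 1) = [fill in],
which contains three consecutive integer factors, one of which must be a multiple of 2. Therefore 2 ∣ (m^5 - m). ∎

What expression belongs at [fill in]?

(m - 1)m(m + 1)(m^2 + 1)

m^4 - 1 = (m^2 - 1)(m^2 + 1), and m^2 - 1 = (m-1)(m+1).
So m(m^4 - 1) = (m - 1)m(m + 1)(m^2 + 1).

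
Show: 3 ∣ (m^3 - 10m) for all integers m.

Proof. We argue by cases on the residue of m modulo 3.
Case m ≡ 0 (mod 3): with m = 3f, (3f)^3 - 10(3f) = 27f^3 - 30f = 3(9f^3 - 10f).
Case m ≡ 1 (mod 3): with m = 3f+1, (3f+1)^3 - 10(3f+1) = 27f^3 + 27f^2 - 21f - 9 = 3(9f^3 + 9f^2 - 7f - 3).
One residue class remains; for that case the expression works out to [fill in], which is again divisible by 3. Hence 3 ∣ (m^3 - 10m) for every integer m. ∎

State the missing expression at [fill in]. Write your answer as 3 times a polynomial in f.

Only m ≡ 2 (mod 3) is unaccounted for. Put m = 3f+2:
(3f+2)^3 - 10(3f+2) expands to 27f^3 + 54f^2 + 6f - 12,
and factoring out 3 leaves 3(9f^3 + 18f^2 + 2f - 4).

3(9f^3 + 18f^2 + 2f - 4)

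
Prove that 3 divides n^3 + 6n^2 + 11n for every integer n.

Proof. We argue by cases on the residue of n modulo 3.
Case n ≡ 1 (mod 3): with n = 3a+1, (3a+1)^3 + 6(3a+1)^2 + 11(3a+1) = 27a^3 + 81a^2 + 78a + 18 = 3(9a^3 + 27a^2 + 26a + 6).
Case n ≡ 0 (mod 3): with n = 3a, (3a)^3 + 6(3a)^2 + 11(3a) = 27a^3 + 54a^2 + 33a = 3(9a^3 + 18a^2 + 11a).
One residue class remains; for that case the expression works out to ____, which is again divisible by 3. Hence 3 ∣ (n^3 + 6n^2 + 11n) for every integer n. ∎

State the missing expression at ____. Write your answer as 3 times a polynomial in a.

Only n ≡ 2 (mod 3) is unaccounted for. Put n = 3a+2:
(3a+2)^3 + 6(3a+2)^2 + 11(3a+2) expands to 27a^3 + 108a^2 + 141a + 54,
and factoring out 3 leaves 3(9a^3 + 36a^2 + 47a + 18).

3(9a^3 + 36a^2 + 47a + 18)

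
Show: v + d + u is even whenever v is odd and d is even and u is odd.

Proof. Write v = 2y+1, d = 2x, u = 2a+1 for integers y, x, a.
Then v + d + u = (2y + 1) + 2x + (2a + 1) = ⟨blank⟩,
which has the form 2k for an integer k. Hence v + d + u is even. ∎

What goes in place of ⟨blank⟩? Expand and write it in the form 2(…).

Expanding: (2y + 1) + 2x + (2a + 1) = 2a + 2x + 2y + 2.
Every term is even; pulling out the factor of 2 gives 2(a + x + y + 1).

2(a + x + y + 1)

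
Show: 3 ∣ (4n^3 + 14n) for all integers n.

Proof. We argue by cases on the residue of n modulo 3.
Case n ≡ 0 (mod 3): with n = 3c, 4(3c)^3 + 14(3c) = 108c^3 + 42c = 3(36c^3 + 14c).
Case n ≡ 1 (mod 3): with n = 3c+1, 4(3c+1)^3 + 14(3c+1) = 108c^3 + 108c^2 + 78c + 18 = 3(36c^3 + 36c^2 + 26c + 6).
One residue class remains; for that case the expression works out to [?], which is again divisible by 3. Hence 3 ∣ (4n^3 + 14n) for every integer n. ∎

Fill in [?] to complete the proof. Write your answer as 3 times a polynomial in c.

3(36c^3 + 72c^2 + 62c + 20)

Only n ≡ 2 (mod 3) is unaccounted for. Put n = 3c+2:
4(3c+2)^3 + 14(3c+2) expands to 108c^3 + 216c^2 + 186c + 60,
and factoring out 3 leaves 3(36c^3 + 72c^2 + 62c + 20).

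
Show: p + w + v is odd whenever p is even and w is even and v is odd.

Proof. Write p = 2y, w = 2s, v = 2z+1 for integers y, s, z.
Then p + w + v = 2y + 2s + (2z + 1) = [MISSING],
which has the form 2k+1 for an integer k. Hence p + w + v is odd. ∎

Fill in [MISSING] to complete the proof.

2(s + y + z) + 1

Expanding: 2y + 2s + (2z + 1) = 2s + 2y + 2z + 1.
Every term except the constant is even, so this is 2(s + y + z) + 1,
and s + y + z ∈ ℤ gives the required form.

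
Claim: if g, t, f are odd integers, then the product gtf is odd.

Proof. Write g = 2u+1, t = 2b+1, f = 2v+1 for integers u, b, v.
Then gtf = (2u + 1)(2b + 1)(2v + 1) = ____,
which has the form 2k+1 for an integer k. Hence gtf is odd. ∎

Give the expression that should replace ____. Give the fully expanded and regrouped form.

Expanding: (2u + 1)(2b + 1)(2v + 1) = 8buv + 4bu + 4bv + 2b + 4uv + 2u + 2v + 1.
Every term except the constant is even, so this is 2(4buv + 2bu + 2bv + b + 2uv + u + v) + 1,
and 4buv + 2bu + 2bv + b + 2uv + u + v ∈ ℤ gives the required form.

2(4buv + 2bu + 2bv + b + 2uv + u + v) + 1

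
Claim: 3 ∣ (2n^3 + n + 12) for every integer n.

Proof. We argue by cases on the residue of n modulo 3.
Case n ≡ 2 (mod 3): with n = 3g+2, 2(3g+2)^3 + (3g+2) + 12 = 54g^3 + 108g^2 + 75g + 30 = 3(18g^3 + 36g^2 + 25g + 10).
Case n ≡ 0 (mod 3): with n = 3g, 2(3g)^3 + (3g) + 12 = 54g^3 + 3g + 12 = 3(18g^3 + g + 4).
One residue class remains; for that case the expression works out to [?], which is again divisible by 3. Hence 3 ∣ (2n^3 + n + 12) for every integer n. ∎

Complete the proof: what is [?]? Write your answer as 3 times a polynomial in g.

3(18g^3 + 18g^2 + 7g + 5)

Only n ≡ 1 (mod 3) is unaccounted for. Put n = 3g+1:
2(3g+1)^3 + (3g+1) + 12 expands to 54g^3 + 54g^2 + 21g + 15,
and factoring out 3 leaves 3(18g^3 + 18g^2 + 7g + 5).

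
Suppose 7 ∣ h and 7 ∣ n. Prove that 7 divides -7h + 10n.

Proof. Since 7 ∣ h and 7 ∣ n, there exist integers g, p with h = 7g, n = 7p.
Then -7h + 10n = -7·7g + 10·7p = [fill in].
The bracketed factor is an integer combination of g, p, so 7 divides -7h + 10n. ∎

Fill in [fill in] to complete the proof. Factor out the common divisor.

Each term has a factor of 7: -7·7g + 10·7p = 7·(-7g + 10p).
Since -7g + 10p is an integer, 7 ∣ (-7h + 10n).

7(-7g + 10p)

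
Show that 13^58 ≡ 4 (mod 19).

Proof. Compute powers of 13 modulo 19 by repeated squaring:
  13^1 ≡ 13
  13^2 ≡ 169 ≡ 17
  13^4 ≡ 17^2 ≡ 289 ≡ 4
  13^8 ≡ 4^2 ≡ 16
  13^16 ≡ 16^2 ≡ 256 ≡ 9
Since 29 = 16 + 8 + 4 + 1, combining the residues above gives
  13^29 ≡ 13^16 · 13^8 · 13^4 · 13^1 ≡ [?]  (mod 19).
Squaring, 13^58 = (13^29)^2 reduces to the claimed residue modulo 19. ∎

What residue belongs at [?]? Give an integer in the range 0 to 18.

Multiply the listed residues: 9 · 16 · 4 · 13 = 144 → 576 → 7488.
Reducing modulo 19: 7488 = 394·19 + 2, so 13^29 ≡ 2.

2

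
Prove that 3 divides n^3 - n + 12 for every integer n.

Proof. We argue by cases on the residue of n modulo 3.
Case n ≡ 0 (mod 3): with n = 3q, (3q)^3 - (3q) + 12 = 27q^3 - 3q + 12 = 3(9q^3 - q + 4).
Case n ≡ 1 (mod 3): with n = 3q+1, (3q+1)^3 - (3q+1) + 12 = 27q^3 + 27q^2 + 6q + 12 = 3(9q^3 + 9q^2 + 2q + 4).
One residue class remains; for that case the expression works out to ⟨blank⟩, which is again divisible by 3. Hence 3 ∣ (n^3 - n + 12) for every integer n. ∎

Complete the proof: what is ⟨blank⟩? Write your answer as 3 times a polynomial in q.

3(9q^3 + 18q^2 + 11q + 6)

The residues treated are {0, 1}, so the missing case is n ≡ 2 (mod 3); write n = 3q+2.
Then (3q+2)^3 - (3q+2) + 12 = 27q^3 + 54q^2 + 33q + 18 = 3(9q^3 + 18q^2 + 11q + 6).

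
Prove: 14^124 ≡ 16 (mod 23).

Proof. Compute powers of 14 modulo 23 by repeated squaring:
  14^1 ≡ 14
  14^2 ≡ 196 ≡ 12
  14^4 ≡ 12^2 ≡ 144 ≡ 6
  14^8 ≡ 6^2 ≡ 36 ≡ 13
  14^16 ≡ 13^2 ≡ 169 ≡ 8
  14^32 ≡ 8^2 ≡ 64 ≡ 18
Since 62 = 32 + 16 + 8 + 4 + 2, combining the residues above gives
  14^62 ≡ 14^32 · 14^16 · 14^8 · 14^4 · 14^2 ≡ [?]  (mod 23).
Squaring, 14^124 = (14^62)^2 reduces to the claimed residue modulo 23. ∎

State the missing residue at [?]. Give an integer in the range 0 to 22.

14^32 · 14^16 · 14^8 · 14^4 · 14^2 ≡ 18 · 8 · 13 · 6 · 12 = 134784.
134784 mod 23 = 4, so 14^62 ≡ 4 (mod 23).

4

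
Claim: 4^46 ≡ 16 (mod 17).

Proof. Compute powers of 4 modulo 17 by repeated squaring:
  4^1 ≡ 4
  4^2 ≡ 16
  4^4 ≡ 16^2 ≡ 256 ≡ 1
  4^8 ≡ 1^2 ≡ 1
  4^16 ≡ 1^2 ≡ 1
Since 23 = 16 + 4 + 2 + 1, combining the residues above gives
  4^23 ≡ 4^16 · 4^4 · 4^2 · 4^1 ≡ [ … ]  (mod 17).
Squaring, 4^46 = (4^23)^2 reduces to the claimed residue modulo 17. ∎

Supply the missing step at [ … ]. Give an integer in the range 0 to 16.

Multiply the listed residues: 1 · 1 · 16 · 4 = 1 → 16 → 64.
Reducing modulo 17: 64 = 3·17 + 13, so 4^23 ≡ 13.

13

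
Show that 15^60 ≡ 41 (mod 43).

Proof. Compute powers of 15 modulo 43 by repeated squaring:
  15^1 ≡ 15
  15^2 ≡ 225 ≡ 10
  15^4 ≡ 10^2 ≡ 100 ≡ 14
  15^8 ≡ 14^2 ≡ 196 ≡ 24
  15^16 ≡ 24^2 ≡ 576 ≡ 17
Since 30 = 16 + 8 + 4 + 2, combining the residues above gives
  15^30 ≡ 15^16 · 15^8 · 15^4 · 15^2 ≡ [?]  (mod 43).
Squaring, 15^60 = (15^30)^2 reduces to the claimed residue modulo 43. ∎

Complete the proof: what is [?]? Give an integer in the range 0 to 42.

16

15^16 · 15^8 · 15^4 · 15^2 ≡ 17 · 24 · 14 · 10 = 57120.
57120 mod 43 = 16, so 15^30 ≡ 16 (mod 43).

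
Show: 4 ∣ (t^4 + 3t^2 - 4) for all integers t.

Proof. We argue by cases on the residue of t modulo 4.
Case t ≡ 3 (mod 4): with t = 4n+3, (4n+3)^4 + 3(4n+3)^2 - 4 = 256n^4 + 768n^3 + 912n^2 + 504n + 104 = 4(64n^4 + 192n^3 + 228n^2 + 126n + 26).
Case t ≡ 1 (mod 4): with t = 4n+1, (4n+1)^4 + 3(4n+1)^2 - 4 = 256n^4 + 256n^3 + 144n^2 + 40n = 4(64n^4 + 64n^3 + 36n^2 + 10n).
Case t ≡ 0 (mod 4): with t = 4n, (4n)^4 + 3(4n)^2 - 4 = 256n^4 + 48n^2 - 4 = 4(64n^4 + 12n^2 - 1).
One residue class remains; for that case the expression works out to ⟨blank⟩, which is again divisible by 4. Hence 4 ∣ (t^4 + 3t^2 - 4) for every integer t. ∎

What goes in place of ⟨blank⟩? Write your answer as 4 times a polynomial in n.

The residues treated are {3, 1, 0}, so the missing case is t ≡ 2 (mod 4); write t = 4n+2.
Then (4n+2)^4 + 3(4n+2)^2 - 4 = 256n^4 + 512n^3 + 432n^2 + 176n + 24 = 4(64n^4 + 128n^3 + 108n^2 + 44n + 6).

4(64n^4 + 128n^3 + 108n^2 + 44n + 6)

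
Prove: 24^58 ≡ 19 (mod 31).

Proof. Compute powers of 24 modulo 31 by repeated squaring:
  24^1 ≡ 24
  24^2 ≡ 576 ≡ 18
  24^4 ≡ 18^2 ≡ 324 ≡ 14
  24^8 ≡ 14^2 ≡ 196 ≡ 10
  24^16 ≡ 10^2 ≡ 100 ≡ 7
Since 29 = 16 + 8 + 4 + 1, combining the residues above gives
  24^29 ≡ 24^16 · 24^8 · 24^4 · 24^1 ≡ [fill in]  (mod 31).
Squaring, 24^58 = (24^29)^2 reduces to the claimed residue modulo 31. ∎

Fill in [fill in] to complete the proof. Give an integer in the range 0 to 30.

Multiply the listed residues: 7 · 10 · 14 · 24 = 70 → 980 → 23520.
Reducing modulo 31: 23520 = 758·31 + 22, so 24^29 ≡ 22.

22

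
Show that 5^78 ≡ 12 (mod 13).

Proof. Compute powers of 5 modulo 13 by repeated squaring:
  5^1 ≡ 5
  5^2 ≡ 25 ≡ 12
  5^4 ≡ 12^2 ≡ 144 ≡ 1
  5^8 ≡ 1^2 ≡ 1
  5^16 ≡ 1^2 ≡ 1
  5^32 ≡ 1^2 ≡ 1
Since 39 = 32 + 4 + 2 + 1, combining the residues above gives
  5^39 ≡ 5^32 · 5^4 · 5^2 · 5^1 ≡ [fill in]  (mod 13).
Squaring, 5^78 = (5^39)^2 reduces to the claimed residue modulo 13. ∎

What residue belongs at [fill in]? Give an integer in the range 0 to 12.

5^32 · 5^4 · 5^2 · 5^1 ≡ 1 · 1 · 12 · 5 = 60.
60 mod 13 = 8, so 5^39 ≡ 8 (mod 13).

8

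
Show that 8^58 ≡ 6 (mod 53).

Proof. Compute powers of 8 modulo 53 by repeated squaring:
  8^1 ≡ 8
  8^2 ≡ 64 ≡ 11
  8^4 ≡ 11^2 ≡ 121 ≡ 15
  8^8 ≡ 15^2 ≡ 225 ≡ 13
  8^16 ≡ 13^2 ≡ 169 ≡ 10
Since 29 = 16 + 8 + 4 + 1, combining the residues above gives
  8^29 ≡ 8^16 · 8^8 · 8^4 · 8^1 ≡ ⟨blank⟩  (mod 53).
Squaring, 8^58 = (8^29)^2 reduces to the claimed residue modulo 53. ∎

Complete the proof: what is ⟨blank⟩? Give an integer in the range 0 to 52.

18

8^16 · 8^8 · 8^4 · 8^1 ≡ 10 · 13 · 15 · 8 = 15600.
15600 mod 53 = 18, so 8^29 ≡ 18 (mod 53).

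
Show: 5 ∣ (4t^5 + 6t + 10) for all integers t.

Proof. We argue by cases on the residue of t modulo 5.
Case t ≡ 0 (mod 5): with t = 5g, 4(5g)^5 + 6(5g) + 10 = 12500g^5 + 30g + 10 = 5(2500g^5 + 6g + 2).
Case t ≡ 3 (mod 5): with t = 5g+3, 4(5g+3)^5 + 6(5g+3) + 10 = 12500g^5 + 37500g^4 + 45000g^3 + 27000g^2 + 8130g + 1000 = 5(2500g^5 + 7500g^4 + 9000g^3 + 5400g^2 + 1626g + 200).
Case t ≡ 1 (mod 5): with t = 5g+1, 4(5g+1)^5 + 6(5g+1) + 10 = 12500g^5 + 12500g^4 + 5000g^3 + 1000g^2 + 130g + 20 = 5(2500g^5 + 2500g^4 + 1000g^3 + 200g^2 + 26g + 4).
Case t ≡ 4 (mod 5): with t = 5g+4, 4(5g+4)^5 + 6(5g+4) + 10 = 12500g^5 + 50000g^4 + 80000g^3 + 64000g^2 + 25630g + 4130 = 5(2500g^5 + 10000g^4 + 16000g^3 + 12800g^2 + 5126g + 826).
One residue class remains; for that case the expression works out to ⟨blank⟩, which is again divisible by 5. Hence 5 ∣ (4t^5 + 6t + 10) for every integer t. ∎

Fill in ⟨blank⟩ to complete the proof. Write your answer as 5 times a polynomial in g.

The residues treated are {0, 3, 1, 4}, so the missing case is t ≡ 2 (mod 5); write t = 5g+2.
Then 4(5g+2)^5 + 6(5g+2) + 10 = 12500g^5 + 25000g^4 + 20000g^3 + 8000g^2 + 1630g + 150 = 5(2500g^5 + 5000g^4 + 4000g^3 + 1600g^2 + 326g + 30).

5(2500g^5 + 5000g^4 + 4000g^3 + 1600g^2 + 326g + 30)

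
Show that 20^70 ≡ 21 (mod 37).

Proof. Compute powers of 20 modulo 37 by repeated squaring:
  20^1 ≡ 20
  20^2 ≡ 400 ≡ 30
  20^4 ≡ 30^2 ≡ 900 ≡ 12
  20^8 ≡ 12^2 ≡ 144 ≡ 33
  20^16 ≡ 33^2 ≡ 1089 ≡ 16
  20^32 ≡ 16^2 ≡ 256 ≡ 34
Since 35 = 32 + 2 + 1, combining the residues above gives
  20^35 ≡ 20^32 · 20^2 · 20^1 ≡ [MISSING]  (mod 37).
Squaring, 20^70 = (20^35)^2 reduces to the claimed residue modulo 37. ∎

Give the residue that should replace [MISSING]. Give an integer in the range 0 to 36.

20^32 · 20^2 · 20^1 ≡ 34 · 30 · 20 = 20400.
20400 mod 37 = 13, so 20^35 ≡ 13 (mod 37).

13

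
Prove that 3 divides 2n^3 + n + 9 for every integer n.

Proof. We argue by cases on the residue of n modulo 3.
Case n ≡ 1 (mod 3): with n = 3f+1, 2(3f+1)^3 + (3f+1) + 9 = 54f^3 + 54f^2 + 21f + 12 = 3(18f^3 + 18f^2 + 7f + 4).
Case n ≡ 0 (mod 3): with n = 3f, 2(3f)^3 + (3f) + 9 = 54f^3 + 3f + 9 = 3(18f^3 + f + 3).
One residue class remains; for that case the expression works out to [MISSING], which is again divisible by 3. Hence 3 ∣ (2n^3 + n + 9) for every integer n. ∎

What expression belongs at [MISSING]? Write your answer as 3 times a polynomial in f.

3(18f^3 + 36f^2 + 25f + 9)

The residues treated are {1, 0}, so the missing case is n ≡ 2 (mod 3); write n = 3f+2.
Then 2(3f+2)^3 + (3f+2) + 9 = 54f^3 + 108f^2 + 75f + 27 = 3(18f^3 + 36f^2 + 25f + 9).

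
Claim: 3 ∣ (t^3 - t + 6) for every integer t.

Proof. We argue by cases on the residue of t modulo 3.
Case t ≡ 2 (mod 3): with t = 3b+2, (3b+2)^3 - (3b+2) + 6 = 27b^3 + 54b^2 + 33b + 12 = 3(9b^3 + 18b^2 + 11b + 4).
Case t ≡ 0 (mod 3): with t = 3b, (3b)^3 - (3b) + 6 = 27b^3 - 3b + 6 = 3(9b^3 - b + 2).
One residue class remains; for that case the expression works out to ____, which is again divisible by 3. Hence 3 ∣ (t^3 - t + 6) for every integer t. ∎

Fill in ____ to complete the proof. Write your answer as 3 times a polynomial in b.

3(9b^3 + 9b^2 + 2b + 2)

The residues treated are {2, 0}, so the missing case is t ≡ 1 (mod 3); write t = 3b+1.
Then (3b+1)^3 - (3b+1) + 6 = 27b^3 + 27b^2 + 6b + 6 = 3(9b^3 + 9b^2 + 2b + 2).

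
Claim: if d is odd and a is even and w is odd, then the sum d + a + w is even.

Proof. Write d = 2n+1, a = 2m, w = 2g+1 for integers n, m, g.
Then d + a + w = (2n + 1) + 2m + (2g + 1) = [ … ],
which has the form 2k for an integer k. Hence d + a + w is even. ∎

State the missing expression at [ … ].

2(g + m + n + 1)

Expanding: (2n + 1) + 2m + (2g + 1) = 2g + 2m + 2n + 2.
Every term is even; pulling out the factor of 2 gives 2(g + m + n + 1).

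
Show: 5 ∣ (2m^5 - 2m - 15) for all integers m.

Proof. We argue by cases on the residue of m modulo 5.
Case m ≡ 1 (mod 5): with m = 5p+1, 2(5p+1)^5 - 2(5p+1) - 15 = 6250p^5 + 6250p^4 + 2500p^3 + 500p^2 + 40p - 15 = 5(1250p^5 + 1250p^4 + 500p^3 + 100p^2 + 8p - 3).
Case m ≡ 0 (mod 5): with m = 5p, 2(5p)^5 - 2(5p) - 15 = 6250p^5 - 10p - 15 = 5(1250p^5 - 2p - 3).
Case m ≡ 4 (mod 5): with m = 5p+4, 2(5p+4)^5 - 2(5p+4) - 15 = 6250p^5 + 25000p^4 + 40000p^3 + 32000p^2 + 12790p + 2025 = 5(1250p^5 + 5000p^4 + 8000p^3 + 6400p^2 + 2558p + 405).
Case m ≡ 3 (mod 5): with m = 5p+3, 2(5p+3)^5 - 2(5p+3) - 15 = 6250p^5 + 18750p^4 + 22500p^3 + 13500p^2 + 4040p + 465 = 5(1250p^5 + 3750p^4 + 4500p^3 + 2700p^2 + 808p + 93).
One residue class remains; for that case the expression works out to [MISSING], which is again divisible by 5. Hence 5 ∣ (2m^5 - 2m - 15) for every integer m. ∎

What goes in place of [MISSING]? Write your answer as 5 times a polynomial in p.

Only m ≡ 2 (mod 5) is unaccounted for. Put m = 5p+2:
2(5p+2)^5 - 2(5p+2) - 15 expands to 6250p^5 + 12500p^4 + 10000p^3 + 4000p^2 + 790p + 45,
and factoring out 5 leaves 5(1250p^5 + 2500p^4 + 2000p^3 + 800p^2 + 158p + 9).

5(1250p^5 + 2500p^4 + 2000p^3 + 800p^2 + 158p + 9)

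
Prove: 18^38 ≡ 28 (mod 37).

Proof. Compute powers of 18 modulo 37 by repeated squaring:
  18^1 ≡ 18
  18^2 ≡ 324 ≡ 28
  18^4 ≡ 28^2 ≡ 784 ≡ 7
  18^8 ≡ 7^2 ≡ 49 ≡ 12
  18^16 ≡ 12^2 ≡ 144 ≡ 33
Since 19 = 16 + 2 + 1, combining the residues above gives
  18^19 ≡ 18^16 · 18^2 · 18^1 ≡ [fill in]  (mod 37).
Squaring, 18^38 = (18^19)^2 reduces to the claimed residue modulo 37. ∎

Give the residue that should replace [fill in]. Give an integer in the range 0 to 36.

18^16 · 18^2 · 18^1 ≡ 33 · 28 · 18 = 16632.
16632 mod 37 = 19, so 18^19 ≡ 19 (mod 37).

19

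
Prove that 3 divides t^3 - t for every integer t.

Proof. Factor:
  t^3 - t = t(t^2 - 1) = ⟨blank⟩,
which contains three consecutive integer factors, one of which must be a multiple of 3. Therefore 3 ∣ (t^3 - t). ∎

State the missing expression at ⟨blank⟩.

(t - 1)t(t + 1)

t(t^2 - 1) = t(t - 1)(t + 1) = (t - 1)t(t + 1).
These three factors are consecutive integers, so their product is divisible by 3.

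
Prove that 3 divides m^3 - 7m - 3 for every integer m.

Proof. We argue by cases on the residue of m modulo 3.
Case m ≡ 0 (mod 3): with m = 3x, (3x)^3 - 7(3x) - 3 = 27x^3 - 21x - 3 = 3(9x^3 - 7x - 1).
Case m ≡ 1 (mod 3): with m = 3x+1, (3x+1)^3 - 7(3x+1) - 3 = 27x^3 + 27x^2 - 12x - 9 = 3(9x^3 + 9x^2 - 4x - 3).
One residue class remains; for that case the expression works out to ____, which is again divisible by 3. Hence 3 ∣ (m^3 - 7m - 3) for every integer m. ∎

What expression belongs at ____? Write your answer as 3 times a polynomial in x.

3(9x^3 + 18x^2 + 5x - 3)

The residues treated are {0, 1}, so the missing case is m ≡ 2 (mod 3); write m = 3x+2.
Then (3x+2)^3 - 7(3x+2) - 3 = 27x^3 + 54x^2 + 15x - 9 = 3(9x^3 + 18x^2 + 5x - 3).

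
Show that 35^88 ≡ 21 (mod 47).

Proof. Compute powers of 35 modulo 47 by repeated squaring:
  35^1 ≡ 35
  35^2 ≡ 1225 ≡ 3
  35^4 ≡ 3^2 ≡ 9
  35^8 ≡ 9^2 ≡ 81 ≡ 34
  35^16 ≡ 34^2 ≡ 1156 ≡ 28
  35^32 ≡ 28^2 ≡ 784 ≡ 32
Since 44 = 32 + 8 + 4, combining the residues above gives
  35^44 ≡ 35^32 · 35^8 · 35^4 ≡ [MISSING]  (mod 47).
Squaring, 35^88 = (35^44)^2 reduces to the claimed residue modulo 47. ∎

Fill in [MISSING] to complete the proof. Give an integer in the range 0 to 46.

16

35^32 · 35^8 · 35^4 ≡ 32 · 34 · 9 = 9792.
9792 mod 47 = 16, so 35^44 ≡ 16 (mod 47).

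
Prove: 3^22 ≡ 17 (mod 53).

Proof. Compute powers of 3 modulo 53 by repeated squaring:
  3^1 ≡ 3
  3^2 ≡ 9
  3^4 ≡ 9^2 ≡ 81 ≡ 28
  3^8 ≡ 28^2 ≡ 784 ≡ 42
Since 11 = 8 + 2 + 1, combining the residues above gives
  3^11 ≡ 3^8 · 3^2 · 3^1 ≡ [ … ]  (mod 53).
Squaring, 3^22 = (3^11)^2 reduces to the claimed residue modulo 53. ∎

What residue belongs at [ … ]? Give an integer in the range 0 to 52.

3^8 · 3^2 · 3^1 ≡ 42 · 9 · 3 = 1134.
1134 mod 53 = 21, so 3^11 ≡ 21 (mod 53).

21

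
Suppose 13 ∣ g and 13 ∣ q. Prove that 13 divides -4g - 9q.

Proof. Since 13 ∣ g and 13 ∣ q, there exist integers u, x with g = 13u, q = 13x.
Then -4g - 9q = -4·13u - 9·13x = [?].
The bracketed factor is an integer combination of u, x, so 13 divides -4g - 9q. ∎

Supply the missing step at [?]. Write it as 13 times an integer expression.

13(-4u - 9x)

Pull the common 13 out of every term: -4·13u - 9·13x = 13(-4u - 9x).
-4u - 9x is an integer, which exhibits the divisibility.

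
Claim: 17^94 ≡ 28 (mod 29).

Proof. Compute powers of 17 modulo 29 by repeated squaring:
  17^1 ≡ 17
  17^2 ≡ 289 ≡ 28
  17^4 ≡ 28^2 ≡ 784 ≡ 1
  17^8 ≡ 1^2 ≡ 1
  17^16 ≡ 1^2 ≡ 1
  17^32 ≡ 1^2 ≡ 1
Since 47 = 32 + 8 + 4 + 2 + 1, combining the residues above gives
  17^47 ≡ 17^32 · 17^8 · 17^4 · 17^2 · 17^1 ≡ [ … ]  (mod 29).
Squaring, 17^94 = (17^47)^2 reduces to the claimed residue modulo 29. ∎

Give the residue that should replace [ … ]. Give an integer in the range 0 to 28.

12

17^32 · 17^8 · 17^4 · 17^2 · 17^1 ≡ 1 · 1 · 1 · 28 · 17 = 476.
476 mod 29 = 12, so 17^47 ≡ 12 (mod 29).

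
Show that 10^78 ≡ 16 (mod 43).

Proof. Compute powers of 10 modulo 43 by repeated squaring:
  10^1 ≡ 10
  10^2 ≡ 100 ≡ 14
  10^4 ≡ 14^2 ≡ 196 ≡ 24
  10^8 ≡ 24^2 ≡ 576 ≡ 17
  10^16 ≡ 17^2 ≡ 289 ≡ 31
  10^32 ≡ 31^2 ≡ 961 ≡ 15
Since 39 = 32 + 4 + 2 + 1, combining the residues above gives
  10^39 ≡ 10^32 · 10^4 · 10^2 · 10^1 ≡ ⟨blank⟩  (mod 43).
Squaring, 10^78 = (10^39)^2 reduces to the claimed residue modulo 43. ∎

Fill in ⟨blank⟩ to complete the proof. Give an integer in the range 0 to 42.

Multiply the listed residues: 15 · 24 · 14 · 10 = 360 → 5040 → 50400.
Reducing modulo 43: 50400 = 1172·43 + 4, so 10^39 ≡ 4.

4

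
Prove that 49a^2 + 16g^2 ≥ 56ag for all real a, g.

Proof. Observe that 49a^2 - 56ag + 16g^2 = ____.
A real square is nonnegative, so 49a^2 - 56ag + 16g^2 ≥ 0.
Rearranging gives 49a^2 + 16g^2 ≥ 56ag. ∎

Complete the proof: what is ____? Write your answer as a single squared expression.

(7a - 4g)^2

The leading and trailing coefficients are 7^2 and 4^2, and 56 = 2·7·4, so the trinomial is (7a - 4g)^2.
Hence 49a^2 - 56ag + 16g^2 ≥ 0.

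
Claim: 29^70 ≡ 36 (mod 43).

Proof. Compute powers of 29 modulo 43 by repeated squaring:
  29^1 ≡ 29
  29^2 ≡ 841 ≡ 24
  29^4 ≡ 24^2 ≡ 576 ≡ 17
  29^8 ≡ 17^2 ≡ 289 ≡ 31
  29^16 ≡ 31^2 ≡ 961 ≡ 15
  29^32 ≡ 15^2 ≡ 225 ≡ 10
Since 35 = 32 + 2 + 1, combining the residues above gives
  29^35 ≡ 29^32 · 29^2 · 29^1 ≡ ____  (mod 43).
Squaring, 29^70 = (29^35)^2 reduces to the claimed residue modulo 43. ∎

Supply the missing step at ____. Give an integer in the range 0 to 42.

29^32 · 29^2 · 29^1 ≡ 10 · 24 · 29 = 6960.
6960 mod 43 = 37, so 29^35 ≡ 37 (mod 43).

37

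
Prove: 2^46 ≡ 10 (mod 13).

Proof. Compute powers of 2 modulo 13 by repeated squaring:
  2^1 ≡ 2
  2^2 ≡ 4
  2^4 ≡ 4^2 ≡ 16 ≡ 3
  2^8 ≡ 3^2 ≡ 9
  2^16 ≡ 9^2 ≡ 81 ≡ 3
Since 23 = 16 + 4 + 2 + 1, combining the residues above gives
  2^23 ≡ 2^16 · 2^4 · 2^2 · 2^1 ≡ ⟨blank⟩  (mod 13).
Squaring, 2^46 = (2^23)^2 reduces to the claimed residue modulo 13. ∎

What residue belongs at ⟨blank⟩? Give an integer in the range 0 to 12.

2^16 · 2^4 · 2^2 · 2^1 ≡ 3 · 3 · 4 · 2 = 72.
72 mod 13 = 7, so 2^23 ≡ 7 (mod 13).

7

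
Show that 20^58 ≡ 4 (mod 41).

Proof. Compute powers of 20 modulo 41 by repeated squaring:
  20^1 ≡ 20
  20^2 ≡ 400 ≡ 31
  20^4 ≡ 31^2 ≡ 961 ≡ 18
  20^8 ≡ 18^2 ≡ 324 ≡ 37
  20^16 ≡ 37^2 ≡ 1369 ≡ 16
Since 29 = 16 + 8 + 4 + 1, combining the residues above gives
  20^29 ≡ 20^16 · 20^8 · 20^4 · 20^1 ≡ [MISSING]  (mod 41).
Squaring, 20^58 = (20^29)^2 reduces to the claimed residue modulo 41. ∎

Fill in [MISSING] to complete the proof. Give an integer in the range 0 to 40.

20^16 · 20^8 · 20^4 · 20^1 ≡ 16 · 37 · 18 · 20 = 213120.
213120 mod 41 = 2, so 20^29 ≡ 2 (mod 41).

2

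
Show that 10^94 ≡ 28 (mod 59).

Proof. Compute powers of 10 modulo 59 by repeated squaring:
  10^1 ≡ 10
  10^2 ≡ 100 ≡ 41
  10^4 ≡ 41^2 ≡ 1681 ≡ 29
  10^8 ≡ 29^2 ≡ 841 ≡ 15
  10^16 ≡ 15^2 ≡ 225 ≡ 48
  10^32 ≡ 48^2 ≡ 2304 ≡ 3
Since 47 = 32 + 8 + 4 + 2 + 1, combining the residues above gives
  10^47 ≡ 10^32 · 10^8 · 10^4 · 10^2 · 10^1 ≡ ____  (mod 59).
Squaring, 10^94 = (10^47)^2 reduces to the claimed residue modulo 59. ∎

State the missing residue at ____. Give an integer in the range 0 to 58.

38

10^32 · 10^8 · 10^4 · 10^2 · 10^1 ≡ 3 · 15 · 29 · 41 · 10 = 535050.
535050 mod 59 = 38, so 10^47 ≡ 38 (mod 59).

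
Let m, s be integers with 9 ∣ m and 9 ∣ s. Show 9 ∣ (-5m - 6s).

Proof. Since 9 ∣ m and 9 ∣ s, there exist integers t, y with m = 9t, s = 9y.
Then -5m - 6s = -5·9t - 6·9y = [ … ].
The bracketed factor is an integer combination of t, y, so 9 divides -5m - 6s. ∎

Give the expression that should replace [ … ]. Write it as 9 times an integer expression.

9(-5t - 6y)

Pull the common 9 out of every term: -5·9t - 6·9y = 9(-5t - 6y).
-5t - 6y is an integer, which exhibits the divisibility.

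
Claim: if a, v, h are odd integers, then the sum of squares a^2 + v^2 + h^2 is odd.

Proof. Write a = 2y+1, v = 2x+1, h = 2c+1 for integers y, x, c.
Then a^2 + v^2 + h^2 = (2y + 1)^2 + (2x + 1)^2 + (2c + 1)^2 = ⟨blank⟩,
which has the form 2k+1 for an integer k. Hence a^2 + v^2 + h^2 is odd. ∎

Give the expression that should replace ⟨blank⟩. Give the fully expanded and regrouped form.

Expanding: (2y + 1)^2 + (2x + 1)^2 + (2c + 1)^2 = 4c^2 + 4c + 4x^2 + 4x + 4y^2 + 4y + 3.
Every term except the constant is even, so this is 2(2c^2 + 2c + 2x^2 + 2x + 2y^2 + 2y + 1) + 1,
and 2c^2 + 2c + 2x^2 + 2x + 2y^2 + 2y + 1 ∈ ℤ gives the required form.

2(2c^2 + 2c + 2x^2 + 2x + 2y^2 + 2y + 1) + 1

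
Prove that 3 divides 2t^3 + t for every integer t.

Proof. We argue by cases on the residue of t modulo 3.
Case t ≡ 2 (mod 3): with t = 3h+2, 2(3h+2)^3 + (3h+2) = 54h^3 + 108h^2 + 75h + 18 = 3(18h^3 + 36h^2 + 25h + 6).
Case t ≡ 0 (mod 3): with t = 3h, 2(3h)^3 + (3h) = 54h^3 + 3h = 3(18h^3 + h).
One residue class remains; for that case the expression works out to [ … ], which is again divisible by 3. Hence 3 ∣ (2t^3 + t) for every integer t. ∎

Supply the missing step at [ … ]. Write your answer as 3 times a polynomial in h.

3(18h^3 + 18h^2 + 7h + 1)

The residues treated are {2, 0}, so the missing case is t ≡ 1 (mod 3); write t = 3h+1.
Then 2(3h+1)^3 + (3h+1) = 54h^3 + 54h^2 + 21h + 3 = 3(18h^3 + 18h^2 + 7h + 1).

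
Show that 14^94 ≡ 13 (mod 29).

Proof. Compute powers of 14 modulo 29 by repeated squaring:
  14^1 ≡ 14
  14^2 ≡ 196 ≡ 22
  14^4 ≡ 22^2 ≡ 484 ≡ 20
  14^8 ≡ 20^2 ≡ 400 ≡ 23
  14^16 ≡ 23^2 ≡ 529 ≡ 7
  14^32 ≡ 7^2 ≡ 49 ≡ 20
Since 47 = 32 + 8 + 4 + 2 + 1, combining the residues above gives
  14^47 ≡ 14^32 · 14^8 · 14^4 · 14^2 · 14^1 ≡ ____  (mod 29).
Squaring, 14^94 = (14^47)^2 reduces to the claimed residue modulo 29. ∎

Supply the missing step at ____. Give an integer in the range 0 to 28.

10

Multiply the listed residues: 20 · 23 · 20 · 22 · 14 = 460 → 9200 → 202400 → 2833600.
Reducing modulo 29: 2833600 = 97710·29 + 10, so 14^47 ≡ 10.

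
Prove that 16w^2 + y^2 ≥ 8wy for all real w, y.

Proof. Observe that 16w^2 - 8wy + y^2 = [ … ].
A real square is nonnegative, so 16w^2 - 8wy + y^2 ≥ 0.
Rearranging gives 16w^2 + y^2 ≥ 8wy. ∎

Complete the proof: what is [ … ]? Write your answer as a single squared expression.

16w^2 - 8wy + y^2 is a perfect-square trinomial: the outer terms are (4w)^2 and (y)^2, and the cross term is -2·4w·y.
So 16w^2 - 8wy + y^2 = (4w - y)^2 ≥ 0.

(4w - y)^2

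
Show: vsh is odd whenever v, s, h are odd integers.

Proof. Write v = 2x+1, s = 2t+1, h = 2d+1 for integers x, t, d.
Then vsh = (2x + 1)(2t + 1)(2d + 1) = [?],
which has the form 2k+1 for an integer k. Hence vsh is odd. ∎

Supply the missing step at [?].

(2x + 1)(2t + 1)(2d + 1) = 8dtx + 4dt + 4dx + 2d + 4tx + 2t + 2x + 1
= 2(4dtx + 2dt + 2dx + d + 2tx + t + x) + 1.
Since 4dtx + 2dt + 2dx + d + 2tx + t + x is an integer, the product is of the form 2k+1 for an integer k.

2(4dtx + 2dt + 2dx + d + 2tx + t + x) + 1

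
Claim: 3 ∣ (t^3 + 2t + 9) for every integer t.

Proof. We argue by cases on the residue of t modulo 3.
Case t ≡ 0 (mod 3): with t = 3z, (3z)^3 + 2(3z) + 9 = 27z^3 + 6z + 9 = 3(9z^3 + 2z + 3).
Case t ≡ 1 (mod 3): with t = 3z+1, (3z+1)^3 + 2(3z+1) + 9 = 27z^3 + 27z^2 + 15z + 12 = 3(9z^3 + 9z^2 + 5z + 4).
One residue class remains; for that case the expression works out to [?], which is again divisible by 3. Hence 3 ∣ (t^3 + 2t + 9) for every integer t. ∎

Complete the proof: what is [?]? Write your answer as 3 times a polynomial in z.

Only t ≡ 2 (mod 3) is unaccounted for. Put t = 3z+2:
(3z+2)^3 + 2(3z+2) + 9 expands to 27z^3 + 54z^2 + 42z + 21,
and factoring out 3 leaves 3(9z^3 + 18z^2 + 14z + 7).

3(9z^3 + 18z^2 + 14z + 7)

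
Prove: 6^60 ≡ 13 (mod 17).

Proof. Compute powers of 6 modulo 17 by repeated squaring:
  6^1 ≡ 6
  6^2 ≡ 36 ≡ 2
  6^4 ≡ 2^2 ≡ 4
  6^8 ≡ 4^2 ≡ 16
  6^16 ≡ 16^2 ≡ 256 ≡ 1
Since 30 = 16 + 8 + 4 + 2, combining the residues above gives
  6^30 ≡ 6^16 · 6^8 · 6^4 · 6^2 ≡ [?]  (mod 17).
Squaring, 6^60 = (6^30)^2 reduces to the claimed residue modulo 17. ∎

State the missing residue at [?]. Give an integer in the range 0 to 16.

Multiply the listed residues: 1 · 16 · 4 · 2 = 16 → 64 → 128.
Reducing modulo 17: 128 = 7·17 + 9, so 6^30 ≡ 9.

9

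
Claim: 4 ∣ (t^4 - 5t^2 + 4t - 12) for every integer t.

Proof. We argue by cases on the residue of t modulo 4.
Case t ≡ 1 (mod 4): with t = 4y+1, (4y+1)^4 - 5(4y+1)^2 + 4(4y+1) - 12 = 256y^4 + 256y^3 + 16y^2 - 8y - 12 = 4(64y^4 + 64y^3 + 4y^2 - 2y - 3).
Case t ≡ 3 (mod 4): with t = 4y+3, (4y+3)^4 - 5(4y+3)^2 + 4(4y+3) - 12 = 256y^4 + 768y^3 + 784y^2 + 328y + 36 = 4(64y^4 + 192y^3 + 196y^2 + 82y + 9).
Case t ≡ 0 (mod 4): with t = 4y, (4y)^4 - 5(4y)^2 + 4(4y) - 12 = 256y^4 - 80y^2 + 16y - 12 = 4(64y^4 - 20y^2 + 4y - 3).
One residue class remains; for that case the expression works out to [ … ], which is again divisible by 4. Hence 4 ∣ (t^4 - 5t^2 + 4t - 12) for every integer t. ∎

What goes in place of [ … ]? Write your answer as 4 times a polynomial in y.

4(64y^4 + 128y^3 + 76y^2 + 16y - 2)

Only t ≡ 2 (mod 4) is unaccounted for. Put t = 4y+2:
(4y+2)^4 - 5(4y+2)^2 + 4(4y+2) - 12 expands to 256y^4 + 512y^3 + 304y^2 + 64y - 8,
and factoring out 4 leaves 4(64y^4 + 128y^3 + 76y^2 + 16y - 2).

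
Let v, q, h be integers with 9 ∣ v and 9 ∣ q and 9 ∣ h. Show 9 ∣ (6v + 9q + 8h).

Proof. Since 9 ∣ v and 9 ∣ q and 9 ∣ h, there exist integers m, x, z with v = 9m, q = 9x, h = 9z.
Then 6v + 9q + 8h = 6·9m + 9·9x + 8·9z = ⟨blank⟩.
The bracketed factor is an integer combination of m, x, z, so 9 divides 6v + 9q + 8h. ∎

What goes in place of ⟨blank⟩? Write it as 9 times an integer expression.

9(6m + 9x + 8z)

Pull the common 9 out of every term: 6·9m + 9·9x + 8·9z = 9(6m + 9x + 8z).
6m + 9x + 8z is an integer, which exhibits the divisibility.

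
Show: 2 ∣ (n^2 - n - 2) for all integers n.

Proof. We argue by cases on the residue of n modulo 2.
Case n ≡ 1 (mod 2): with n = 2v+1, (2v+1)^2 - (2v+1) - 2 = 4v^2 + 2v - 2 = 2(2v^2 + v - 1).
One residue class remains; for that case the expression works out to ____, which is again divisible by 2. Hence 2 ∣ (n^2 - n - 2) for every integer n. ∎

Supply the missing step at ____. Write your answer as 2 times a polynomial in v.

The residues treated are {1}, so the missing case is n ≡ 0 (mod 2); write n = 2v.
Then (2v)^2 - (2v) - 2 = 4v^2 - 2v - 2 = 2(2v^2 - v - 1).

2(2v^2 - v - 1)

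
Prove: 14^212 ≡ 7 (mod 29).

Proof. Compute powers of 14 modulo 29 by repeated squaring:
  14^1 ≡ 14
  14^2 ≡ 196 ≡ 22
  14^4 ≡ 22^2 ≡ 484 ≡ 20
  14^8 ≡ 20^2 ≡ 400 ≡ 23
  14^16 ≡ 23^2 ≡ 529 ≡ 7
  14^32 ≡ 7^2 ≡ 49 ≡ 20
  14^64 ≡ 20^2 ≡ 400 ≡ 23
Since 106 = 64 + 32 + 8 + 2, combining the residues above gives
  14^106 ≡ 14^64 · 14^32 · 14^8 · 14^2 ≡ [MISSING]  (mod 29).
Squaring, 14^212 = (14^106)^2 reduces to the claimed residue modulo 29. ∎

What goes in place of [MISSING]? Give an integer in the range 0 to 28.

6

Multiply the listed residues: 23 · 20 · 23 · 22 = 460 → 10580 → 232760.
Reducing modulo 29: 232760 = 8026·29 + 6, so 14^106 ≡ 6.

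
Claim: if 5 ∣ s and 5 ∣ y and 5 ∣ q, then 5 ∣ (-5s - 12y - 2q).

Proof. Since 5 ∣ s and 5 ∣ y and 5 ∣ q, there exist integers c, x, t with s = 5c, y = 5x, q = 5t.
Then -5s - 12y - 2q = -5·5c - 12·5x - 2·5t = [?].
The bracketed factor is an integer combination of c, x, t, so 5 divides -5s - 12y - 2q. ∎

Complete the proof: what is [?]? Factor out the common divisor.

Each term has a factor of 5: -5·5c - 12·5x - 2·5t = 5·(-5c - 2t - 12x).
Since -5c - 2t - 12x is an integer, 5 ∣ (-5s - 12y - 2q).

5(-5c - 2t - 12x)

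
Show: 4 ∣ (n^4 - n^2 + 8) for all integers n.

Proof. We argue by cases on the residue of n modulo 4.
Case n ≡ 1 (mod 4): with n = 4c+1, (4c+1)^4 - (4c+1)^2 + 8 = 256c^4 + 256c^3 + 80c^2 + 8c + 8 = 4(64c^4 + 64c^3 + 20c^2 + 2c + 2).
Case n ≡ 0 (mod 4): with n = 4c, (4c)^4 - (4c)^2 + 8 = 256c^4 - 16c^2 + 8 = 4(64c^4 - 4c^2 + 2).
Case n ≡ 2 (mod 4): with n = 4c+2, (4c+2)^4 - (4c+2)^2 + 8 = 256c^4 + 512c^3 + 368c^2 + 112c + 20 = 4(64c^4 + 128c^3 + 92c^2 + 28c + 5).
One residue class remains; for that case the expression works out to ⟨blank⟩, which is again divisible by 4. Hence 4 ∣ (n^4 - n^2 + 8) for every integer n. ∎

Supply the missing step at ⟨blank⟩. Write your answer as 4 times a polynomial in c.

The residues treated are {1, 0, 2}, so the missing case is n ≡ 3 (mod 4); write n = 4c+3.
Then (4c+3)^4 - (4c+3)^2 + 8 = 256c^4 + 768c^3 + 848c^2 + 408c + 80 = 4(64c^4 + 192c^3 + 212c^2 + 102c + 20).

4(64c^4 + 192c^3 + 212c^2 + 102c + 20)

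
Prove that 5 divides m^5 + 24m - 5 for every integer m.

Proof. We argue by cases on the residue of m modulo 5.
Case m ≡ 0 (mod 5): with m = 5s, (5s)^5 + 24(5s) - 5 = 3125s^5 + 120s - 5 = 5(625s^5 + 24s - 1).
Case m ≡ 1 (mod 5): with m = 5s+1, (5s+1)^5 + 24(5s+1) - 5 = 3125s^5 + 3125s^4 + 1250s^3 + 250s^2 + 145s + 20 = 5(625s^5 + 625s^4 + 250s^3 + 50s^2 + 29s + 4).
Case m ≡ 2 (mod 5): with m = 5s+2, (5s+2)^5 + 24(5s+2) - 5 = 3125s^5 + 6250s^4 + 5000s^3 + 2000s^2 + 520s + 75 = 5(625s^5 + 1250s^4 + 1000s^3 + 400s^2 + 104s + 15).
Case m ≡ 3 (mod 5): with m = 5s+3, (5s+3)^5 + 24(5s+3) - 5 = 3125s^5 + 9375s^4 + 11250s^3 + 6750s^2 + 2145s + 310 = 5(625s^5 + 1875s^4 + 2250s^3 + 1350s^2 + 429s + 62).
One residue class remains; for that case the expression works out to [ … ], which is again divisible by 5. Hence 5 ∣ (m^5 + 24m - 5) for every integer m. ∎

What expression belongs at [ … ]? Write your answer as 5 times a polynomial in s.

Only m ≡ 4 (mod 5) is unaccounted for. Put m = 5s+4:
(5s+4)^5 + 24(5s+4) - 5 expands to 3125s^5 + 12500s^4 + 20000s^3 + 16000s^2 + 6520s + 1115,
and factoring out 5 leaves 5(625s^5 + 2500s^4 + 4000s^3 + 3200s^2 + 1304s + 223).

5(625s^5 + 2500s^4 + 4000s^3 + 3200s^2 + 1304s + 223)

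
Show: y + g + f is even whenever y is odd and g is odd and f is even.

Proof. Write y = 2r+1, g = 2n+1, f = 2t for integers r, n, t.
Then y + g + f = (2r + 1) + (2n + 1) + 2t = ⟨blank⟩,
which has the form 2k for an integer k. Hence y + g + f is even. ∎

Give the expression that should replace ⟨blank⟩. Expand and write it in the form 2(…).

2(n + r + t + 1)

Expanding: (2r + 1) + (2n + 1) + 2t = 2n + 2r + 2t + 2.
Every term is even; pulling out the factor of 2 gives 2(n + r + t + 1).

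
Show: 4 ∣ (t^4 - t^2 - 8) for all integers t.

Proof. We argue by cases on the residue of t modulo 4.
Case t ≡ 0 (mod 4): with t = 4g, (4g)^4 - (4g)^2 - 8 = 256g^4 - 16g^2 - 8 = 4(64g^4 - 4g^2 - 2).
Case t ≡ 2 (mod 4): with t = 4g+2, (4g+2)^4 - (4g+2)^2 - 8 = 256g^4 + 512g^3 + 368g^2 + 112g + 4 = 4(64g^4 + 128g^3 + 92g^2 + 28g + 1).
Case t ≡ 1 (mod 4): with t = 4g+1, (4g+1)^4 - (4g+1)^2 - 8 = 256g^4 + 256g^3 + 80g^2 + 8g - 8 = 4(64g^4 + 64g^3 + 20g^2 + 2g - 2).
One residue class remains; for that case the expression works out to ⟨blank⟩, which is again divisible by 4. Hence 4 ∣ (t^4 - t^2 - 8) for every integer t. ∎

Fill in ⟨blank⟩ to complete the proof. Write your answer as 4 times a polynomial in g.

The residues treated are {0, 2, 1}, so the missing case is t ≡ 3 (mod 4); write t = 4g+3.
Then (4g+3)^4 - (4g+3)^2 - 8 = 256g^4 + 768g^3 + 848g^2 + 408g + 64 = 4(64g^4 + 192g^3 + 212g^2 + 102g + 16).

4(64g^4 + 192g^3 + 212g^2 + 102g + 16)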